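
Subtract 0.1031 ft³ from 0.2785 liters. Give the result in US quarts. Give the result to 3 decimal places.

-2.791 US quarts

0.2785 L = 0.294288 US qt and 0.1031 ft³ = 3.08497 US qt.
0.294288 − 3.08497 ≈ -2.791 US qt.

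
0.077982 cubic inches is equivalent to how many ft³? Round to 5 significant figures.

4.5128 × 10^-5 cubic feet

1 cubic inch = 0.000578704 cubic feet.
Thus 0.077982 × 0.000578704 ≈ 4.5128 × 10^-5 ft³.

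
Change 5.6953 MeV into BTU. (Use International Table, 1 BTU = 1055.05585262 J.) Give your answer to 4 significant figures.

8.649e-16 BTU

1 MeV = 1.51857e-16 British thermal units.
So 5.6953 × 1.51857e-16 ≈ 8.649e-16 BTU.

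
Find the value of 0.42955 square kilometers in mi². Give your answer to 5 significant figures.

0.16585 mi²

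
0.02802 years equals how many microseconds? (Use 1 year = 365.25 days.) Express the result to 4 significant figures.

1 year = 3.15576e+13 μs.
0.02802 × 3.15576e+13 ≈ 8.842e+11 μs.

8.842e+11 microseconds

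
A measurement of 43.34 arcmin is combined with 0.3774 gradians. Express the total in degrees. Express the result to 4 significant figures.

43.34 arcmin = 0.722333 ° and 0.3774 grad = 0.339660 °.
0.722333 + 0.339660 ≈ 1.062 °.

1.062 °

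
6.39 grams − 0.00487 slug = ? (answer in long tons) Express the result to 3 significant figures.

6.39 g = 6.28908e-6 long ton and 0.00487 slug = 6.99498e-5 long ton.
6.28908e-6 − 6.99498e-5 ≈ -6.37e-5 long ton.

-6.37e-5 long ton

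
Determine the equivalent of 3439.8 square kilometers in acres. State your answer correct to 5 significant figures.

1 km² = 247.105 acres.
Thus 3439.8 × 247.105 ≈ 849990 acre.

849990 acre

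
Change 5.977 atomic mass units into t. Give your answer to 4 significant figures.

9.925e-30 metric tons

1 u = 1.66054e-30 metric tons.
Thus 5.977 × 1.66054e-30 ≈ 9.925e-30 t.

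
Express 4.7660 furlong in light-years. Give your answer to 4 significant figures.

1.013e-13 light-years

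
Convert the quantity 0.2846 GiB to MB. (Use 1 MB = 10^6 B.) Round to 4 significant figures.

305.6 megabytes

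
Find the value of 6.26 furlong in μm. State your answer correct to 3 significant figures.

1.26 × 10^9 micrometers

1 furlong = 2.01168 × 10^8 μm.
Then 6.26 × 2.01168 × 10^8 ≈ 1.26 × 10^9 μm.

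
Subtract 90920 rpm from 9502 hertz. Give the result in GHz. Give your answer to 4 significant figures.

9502 Hz = 9.50200e-6 GHz and 90920 rpm = 1.51533e-6 GHz.
9.50200e-6 − 1.51533e-6 ≈ 7.987e-6 GHz.

7.987e-6 GHz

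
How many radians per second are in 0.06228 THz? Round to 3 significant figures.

3.91 × 10^11 radians per second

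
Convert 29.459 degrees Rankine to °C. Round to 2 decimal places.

°R = (°C + 273.15) × 9/5.
Applying the formula gives -256.78 °C.

-256.78 degrees Celsius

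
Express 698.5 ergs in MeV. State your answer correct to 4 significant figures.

1 erg = 624151 megaelectronvolts.
Then 698.5 × 624151 ≈ 4.360 × 10^8 MeV.

4.360 × 10^8 megaelectronvolts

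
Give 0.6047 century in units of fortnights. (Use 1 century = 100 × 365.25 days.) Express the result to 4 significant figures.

1578 fortnight

1 century = 2608.93 fortnights.
0.6047 × 2608.93 ≈ 1578 fortnight.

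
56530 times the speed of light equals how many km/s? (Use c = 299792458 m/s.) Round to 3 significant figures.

1 c = 299792 kilometers per second.
Thus 56530 × 299792 ≈ 1.69 × 10^10 km/s.

1.69 × 10^10 kilometers per second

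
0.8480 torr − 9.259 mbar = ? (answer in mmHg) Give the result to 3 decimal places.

-6.097 mmHg

0.8480 torr = 0.848000 mmHg and 9.259 mbar = 6.94482 mmHg.
0.848000 − 6.94482 ≈ -6.097 mmHg.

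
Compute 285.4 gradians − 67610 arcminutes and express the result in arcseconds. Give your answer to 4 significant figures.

-3.132e+6 arcsec

285.4 grad = 924696 arcsec and 67610 arcmin = 4.05660e+6 arcsec.
924696 − 4.05660e+6 ≈ -3.132e+6 arcsec.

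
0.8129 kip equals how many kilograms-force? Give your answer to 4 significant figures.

368.7 kgf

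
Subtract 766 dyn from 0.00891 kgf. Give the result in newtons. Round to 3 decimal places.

0.080 N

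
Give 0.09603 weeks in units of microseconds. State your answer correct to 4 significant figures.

1 week = 6.04800 × 10^11 μs.
Then 0.09603 × 6.04800 × 10^11 ≈ 5.808 × 10^10 μs.

5.808 × 10^10 μs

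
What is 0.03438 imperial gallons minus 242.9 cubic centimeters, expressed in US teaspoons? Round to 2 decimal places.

-17.57 US teaspoons

0.03438 imp gal = 31.7097 US tsp and 242.9 cm³ = 49.2806 US tsp.
31.7097 − 49.2806 ≈ -17.57 US tsp.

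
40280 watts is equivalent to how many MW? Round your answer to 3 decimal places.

0.040 MW

1 W = 1.00000 × 10^-6 MW.
40280 × 1.00000 × 10^-6 ≈ 0.040 MW.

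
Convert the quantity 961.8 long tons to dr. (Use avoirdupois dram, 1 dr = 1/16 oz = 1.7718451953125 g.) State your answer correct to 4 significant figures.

5.515 × 10^8 dr

1 long ton = 573440 drams.
Then 961.8 × 573440 ≈ 5.515 × 10^8 dr.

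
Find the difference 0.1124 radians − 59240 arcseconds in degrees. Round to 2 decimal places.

0.1124 rad = 6.44005 ° and 59240 arcsec = 16.4556 °.
6.44005 − 16.4556 ≈ -10.02 °.

-10.02 °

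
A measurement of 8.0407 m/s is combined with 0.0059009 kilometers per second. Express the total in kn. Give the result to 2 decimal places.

27.10 knots

8.0407 m/s = 15.6299 kn and 0.0059009 km/s = 11.4704 kn.
15.6299 + 11.4704 ≈ 27.10 kn.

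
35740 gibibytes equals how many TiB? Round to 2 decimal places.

1 GiB = 0.0009765625 tebibytes.
35740 × 0.0009765625 ≈ 34.90 TiB.

34.90 tebibytes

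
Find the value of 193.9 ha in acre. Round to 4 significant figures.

1 hectare = 2.47105 acre.
Thus 193.9 × 2.47105 ≈ 479.1 acre.

479.1 acres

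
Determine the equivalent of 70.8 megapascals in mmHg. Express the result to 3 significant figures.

1 megapascal = 7500.62 millimeters of mercury.
So 70.8 × 7500.62 ≈ 531000 mmHg.

531000 millimeters of mercury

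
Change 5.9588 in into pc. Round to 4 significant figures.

1 inch = 8.23158e-19 pc.
5.9588 × 8.23158e-19 ≈ 4.905e-18 pc.

4.905e-18 parsecs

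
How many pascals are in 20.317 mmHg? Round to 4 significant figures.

2709 Pa

1 millimeter of mercury = 133.322 Pa.
Thus 20.317 × 133.322 ≈ 2709 Pa.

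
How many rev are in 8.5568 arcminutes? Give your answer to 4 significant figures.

1 arcminute = 4.62963e-5 rev.
So 8.5568 × 4.62963e-5 ≈ 0.0003961 rev.

0.0003961 rev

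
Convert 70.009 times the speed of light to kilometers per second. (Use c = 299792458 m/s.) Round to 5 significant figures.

2.0988e+7 km/s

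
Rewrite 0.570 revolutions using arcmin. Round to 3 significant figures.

12300 arcminutes

1 revolution = 21600.0 arcminutes.
0.570 × 21600.0 ≈ 12300 arcmin.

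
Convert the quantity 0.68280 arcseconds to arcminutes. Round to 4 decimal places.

0.0114 arcminutes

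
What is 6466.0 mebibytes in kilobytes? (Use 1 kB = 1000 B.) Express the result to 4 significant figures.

1 mebibyte = 1048.58 kB.
Thus 6466.0 × 1048.58 ≈ 6.780e+6 kB.

6.780e+6 kilobytes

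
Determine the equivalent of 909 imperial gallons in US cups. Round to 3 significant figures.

1 imperial gallon = 19.2152 US cups.
Then 909 × 19.2152 ≈ 17500 US cup.

17500 US cup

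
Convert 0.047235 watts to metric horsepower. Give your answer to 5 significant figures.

1 watt = 0.00135962 metric horsepower.
Then 0.047235 × 0.00135962 ≈ 6.4222 × 10^-5 PS.

6.4222 × 10^-5 PS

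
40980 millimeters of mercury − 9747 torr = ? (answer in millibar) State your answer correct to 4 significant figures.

41640 mbar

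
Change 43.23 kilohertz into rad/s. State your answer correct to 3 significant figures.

272000 rad/s

1 kilohertz = 6283.19 radians per second.
So 43.23 × 6283.19 ≈ 272000 rad/s.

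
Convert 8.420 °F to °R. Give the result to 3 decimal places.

468.090 degrees Rankine

°R = °F + 459.67.
Applying the formula gives 468.090 °R.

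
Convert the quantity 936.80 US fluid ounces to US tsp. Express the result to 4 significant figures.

1 US fl oz = 6.00000 US teaspoons.
So 936.80 × 6.00000 ≈ 5621 US tsp.

5621 US tsp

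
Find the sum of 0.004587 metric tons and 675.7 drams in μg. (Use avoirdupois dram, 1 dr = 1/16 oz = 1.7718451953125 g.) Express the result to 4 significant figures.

5.784 × 10^9 μg

0.004587 t = 4.58700 × 10^9 μg and 675.7 dr = 1.19724 × 10^9 μg.
4.58700 × 10^9 + 1.19724 × 10^9 ≈ 5.784 × 10^9 μg.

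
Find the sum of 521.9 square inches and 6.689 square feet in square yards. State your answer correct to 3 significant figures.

1.15 yd²

521.9 in² = 0.402701 yd² and 6.689 ft² = 0.743222 yd².
0.402701 + 0.743222 ≈ 1.15 yd².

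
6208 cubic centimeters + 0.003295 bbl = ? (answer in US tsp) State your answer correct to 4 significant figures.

1366 US teaspoons

6208 cm³ = 1259.50 US tsp and 0.003295 bbl = 106.284 US tsp.
1259.50 + 106.284 ≈ 1366 US tsp.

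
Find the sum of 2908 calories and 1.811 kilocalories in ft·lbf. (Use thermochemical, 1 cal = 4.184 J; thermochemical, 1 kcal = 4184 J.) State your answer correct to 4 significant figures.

2908 cal = 8973.97 ft·lbf and 1.811 kcal = 5588.67 ft·lbf.
8973.97 + 5588.67 ≈ 14560 ft·lbf.

14560 ft·lbf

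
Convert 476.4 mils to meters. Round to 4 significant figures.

0.01210 m

1 mil = 2.54000e-5 m.
Then 476.4 × 2.54000e-5 ≈ 0.01210 m.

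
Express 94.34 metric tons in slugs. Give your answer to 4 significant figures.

6464 slug

1 metric ton = 68.5218 slugs.
Then 94.34 × 68.5218 ≈ 6464 slug.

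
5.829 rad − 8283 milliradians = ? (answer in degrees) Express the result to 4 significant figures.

-140.6 degrees

5.829 rad = 333.977 ° and 8283 mrad = 474.581 °.
333.977 − 474.581 ≈ -140.6 °.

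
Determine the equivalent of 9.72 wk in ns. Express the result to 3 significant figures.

1 wk = 6.04800e+14 nanoseconds.
So 9.72 × 6.04800e+14 ≈ 5.88e+15 ns.

5.88e+15 ns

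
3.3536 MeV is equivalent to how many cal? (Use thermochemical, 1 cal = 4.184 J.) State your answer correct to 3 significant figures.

1.28 × 10^-13 cal

1 MeV = 3.82929 × 10^-14 cal.
So 3.3536 × 3.82929 × 10^-14 ≈ 1.28 × 10^-13 cal.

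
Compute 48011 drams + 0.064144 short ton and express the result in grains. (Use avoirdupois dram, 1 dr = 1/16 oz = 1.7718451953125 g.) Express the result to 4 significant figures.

2.211e+6 grains

48011 dr = 1.31280e+6 gr and 0.064144 short ton = 898016 gr.
1.31280e+6 + 898016 ≈ 2.211e+6 gr.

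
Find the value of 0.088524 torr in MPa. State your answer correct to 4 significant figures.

1 torr = 0.000133322 MPa.
So 0.088524 × 0.000133322 ≈ 1.180e-5 MPa.

1.180e-5 MPa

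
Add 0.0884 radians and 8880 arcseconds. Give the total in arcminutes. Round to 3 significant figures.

0.0884 rad = 303.897 arcmin and 8880 arcsec = 148.000 arcmin.
303.897 + 148.000 ≈ 452 arcmin.

452 arcmin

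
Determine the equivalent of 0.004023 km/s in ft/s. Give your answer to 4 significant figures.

13.20 feet per second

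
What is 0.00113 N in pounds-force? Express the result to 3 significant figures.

1 N = 0.224809 lbf.
0.00113 × 0.224809 ≈ 0.000254 lbf.

0.000254 pounds-force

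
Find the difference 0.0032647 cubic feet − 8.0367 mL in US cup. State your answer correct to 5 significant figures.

0.0032647 ft³ = 0.390746 US cup and 8.0367 mL = 0.0339691 US cup.
0.390746 − 0.0339691 ≈ 0.35678 US cup.

0.35678 US cup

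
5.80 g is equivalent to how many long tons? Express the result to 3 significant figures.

1 gram = 9.84207e-7 long tons.
Then 5.80 × 9.84207e-7 ≈ 5.71e-6 long ton.

5.71e-6 long tons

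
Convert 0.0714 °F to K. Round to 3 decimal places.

255.412 K

K = (°F + 459.67) × 5/9.
Applying the formula gives 255.412 K.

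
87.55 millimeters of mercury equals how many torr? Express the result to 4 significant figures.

1 millimeter of mercury = 1.00000 torr.
Then 87.55 × 1.00000 ≈ 87.55 torr.

87.55 torr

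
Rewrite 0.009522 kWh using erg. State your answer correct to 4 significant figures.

3.428 × 10^11 ergs

1 kWh = 3.60000 × 10^13 ergs.
Then 0.009522 × 3.60000 × 10^13 ≈ 3.428 × 10^11 erg.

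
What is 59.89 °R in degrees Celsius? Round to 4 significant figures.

-239.9 °C

°R = (°C + 273.15) × 9/5.
Applying the formula gives -239.9 °C.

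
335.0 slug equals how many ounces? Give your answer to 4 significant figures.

172500 ounces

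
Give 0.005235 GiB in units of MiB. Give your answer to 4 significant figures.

5.361 MiB

1 gibibyte = 1024.00 MiB.
So 0.005235 × 1024.00 ≈ 5.361 MiB.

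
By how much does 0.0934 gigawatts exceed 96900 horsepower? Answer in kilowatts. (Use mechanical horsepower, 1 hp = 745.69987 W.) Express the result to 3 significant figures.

21100 kilowatts

0.0934 GW = 93400.0 kW and 96900 hp = 72258.3 kW.
93400.0 − 72258.3 ≈ 21100 kW.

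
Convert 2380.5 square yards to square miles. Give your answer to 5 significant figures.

1 square yard = 3.22831 × 10^-7 mi².
Thus 2380.5 × 3.22831 × 10^-7 ≈ 0.00076850 mi².

0.00076850 mi²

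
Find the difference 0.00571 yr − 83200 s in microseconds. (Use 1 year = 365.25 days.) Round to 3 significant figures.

0.00571 yr = 1.80194e+11 μs and 83200 s = 8.32000e+10 μs.
1.80194e+11 − 8.32000e+10 ≈ 9.70e+10 μs.

9.70e+10 μs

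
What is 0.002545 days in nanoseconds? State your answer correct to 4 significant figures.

2.199 × 10^11 ns

1 d = 8.64000 × 10^13 ns.
0.002545 × 8.64000 × 10^13 ≈ 2.199 × 10^11 ns.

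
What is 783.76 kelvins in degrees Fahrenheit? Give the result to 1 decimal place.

K = (°F + 459.67) × 5/9.
Applying the formula gives 951.1 °F.

951.1 degrees Fahrenheit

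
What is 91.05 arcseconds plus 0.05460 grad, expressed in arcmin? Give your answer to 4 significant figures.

4.466 arcmin

91.05 arcsec = 1.51750 arcmin and 0.05460 grad = 2.94840 arcmin.
1.51750 + 2.94840 ≈ 4.466 arcmin.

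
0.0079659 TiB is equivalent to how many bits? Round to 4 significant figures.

7.007e+10 bits

1 tebibyte = 8.79609e+12 bit.
Thus 0.0079659 × 8.79609e+12 ≈ 7.007e+10 bit.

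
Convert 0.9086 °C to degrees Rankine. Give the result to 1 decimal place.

°R = (°C + 273.15) × 9/5.
Applying the formula gives 493.3 °R.

493.3 °R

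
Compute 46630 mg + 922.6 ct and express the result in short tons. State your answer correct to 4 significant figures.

0.0002548 short ton

46630 mg = 5.14008 × 10^-5 short ton and 922.6 ct = 0.000203398 short ton.
5.14008 × 10^-5 + 0.000203398 ≈ 0.0002548 short ton.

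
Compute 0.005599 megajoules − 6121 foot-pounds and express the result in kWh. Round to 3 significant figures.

0.005599 MJ = 0.00155528 kWh and 6121 ft·lbf = 0.00230527 kWh.
0.00155528 − 0.00230527 ≈ -0.000750 kWh.

-0.000750 kWh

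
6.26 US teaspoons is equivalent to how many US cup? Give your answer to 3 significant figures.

0.130 US cup

1 US teaspoon = 0.0208333 US cups.
So 6.26 × 0.0208333 ≈ 0.130 US cup.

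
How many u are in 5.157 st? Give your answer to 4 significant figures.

1.972e+28 atomic mass units

1 st = 3.82424e+27 u.
5.157 × 3.82424e+27 ≈ 1.972e+28 u.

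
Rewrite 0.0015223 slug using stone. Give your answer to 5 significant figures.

0.0034985 st

1 slug = 2.29815 st.
Then 0.0015223 × 2.29815 ≈ 0.0034985 st.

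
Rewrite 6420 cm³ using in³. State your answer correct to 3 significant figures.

392 in³

1 cubic centimeter = 0.0610237 cubic inches.
Thus 6420 × 0.0610237 ≈ 392 in³.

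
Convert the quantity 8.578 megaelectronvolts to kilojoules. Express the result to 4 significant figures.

1.374e-15 kJ

1 MeV = 1.60218e-16 kilojoules.
So 8.578 × 1.60218e-16 ≈ 1.374e-15 kJ.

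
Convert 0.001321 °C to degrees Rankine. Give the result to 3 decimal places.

491.672 degrees Rankine

°R = (°C + 273.15) × 9/5.
Applying the formula gives 491.672 °R.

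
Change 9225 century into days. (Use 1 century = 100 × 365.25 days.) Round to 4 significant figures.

3.369e+8 days

1 century = 36525.0 d.
Then 9225 × 36525.0 ≈ 3.369e+8 d.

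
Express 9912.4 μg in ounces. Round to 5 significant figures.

0.00034965 ounces

1 μg = 3.52740 × 10^-8 oz.
Then 9912.4 × 3.52740 × 10^-8 ≈ 0.00034965 oz.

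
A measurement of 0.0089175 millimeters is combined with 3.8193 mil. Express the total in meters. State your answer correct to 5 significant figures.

0.0089175 mm = 8.91750 × 10^-6 m and 3.8193 mil = 9.70102 × 10^-5 m.
8.91750 × 10^-6 + 9.70102 × 10^-5 ≈ 0.00010593 m.

0.00010593 meters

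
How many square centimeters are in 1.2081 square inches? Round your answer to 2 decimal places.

1 square inch = 6.45160 cm².
So 1.2081 × 6.45160 ≈ 7.79 cm².

7.79 square centimeters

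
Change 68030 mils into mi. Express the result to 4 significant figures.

1 mil = 1.57828 × 10^-8 miles.
So 68030 × 1.57828 × 10^-8 ≈ 0.001074 mi.

0.001074 miles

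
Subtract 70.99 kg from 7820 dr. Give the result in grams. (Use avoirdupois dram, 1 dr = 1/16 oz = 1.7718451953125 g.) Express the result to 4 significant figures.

7820 dr = 13855.8 g and 70.99 kg = 70990.0 g.
13855.8 − 70990.0 ≈ -57130 g.

-57130 g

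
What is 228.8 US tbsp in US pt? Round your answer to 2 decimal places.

7.15 US pt

1 US tablespoon = 0.0312500 US pints.
So 228.8 × 0.0312500 ≈ 7.15 US pt.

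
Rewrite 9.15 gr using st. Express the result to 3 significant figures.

9.34e-5 st

1 gr = 1.02041e-5 stone.
Thus 9.15 × 1.02041e-5 ≈ 9.34e-5 st.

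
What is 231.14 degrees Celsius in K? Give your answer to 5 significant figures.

504.29 K

K = °C + 273.15.
Applying the formula gives 504.29 K.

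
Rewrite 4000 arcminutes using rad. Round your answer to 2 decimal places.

1.16 rad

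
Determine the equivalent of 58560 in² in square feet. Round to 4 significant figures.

1 square inch = 0.00694444 ft².
So 58560 × 0.00694444 ≈ 406.7 ft².

406.7 ft²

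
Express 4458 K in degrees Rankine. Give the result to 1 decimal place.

8024.4 degrees Rankine

°R = K × 9/5.
Applying the formula gives 8024.4 °R.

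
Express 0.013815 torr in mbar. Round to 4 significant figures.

1 torr = 1.33322 millibar.
Thus 0.013815 × 1.33322 ≈ 0.01842 mbar.

0.01842 mbar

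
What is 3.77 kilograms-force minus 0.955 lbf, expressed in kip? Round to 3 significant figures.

3.77 kgf = 0.00831143 kip and 0.955 lbf = 0.000955000 kip.
0.00831143 − 0.000955000 ≈ 0.00736 kip.

0.00736 kip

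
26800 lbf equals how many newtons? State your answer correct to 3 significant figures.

1 lbf = 4.44822 N.
So 26800 × 4.44822 ≈ 119000 N.

119000 newtons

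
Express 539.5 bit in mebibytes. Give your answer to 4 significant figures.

6.431 × 10^-5 mebibytes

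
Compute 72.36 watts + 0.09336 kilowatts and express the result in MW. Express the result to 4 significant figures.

72.36 W = 7.23600e-5 MW and 0.09336 kW = 9.33600e-5 MW.
7.23600e-5 + 9.33600e-5 ≈ 0.0001657 MW.

0.0001657 megawatts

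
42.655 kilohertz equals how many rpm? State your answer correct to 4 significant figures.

2.559e+6 rpm

1 kHz = 60000.0 revolutions per minute.
So 42.655 × 60000.0 ≈ 2.559e+6 rpm.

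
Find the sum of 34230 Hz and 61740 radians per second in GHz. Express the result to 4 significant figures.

34230 Hz = 3.42300 × 10^-5 GHz and 61740 rad/s = 9.82623 × 10^-6 GHz.
3.42300 × 10^-5 + 9.82623 × 10^-6 ≈ 4.406 × 10^-5 GHz.

4.406 × 10^-5 GHz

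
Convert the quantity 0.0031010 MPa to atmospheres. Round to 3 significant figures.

1 megapascal = 9.86923 atm.
Then 0.0031010 × 9.86923 ≈ 0.0306 atm.

0.0306 atm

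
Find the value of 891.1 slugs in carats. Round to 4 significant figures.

6.502 × 10^7 carats

1 slug = 72969.5 ct.
Then 891.1 × 72969.5 ≈ 6.502 × 10^7 ct.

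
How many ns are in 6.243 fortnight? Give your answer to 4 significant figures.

7.552 × 10^15 ns

1 fortnight = 1.20960 × 10^15 nanoseconds.
Thus 6.243 × 1.20960 × 10^15 ≈ 7.552 × 10^15 ns.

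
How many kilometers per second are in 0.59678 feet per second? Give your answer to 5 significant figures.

1 ft/s = 0.000304800 km/s.
0.59678 × 0.000304800 ≈ 0.00018190 km/s.

0.00018190 km/s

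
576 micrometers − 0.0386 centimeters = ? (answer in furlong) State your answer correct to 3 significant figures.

576 μm = 2.86328e-6 furlong and 0.0386 cm = 1.91879e-6 furlong.
2.86328e-6 − 1.91879e-6 ≈ 9.44e-7 furlong.

9.44e-7 furlongs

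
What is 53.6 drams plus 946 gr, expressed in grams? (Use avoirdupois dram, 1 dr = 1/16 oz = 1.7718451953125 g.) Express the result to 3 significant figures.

53.6 dr = 94.9709 g and 946 gr = 61.2998 g.
94.9709 + 61.2998 ≈ 156 g.

156 g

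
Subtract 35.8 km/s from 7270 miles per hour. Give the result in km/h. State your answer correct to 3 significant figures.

-117000 km/h

7270 mph = 11699.9 km/h and 35.8 km/s = 128880 km/h.
11699.9 − 128880 ≈ -117000 km/h.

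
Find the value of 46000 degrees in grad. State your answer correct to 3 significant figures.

51100 gradians

1 degree = 1.11111 grad.
Thus 46000 × 1.11111 ≈ 51100 grad.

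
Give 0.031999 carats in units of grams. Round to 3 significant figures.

1 carat = 0.200000 g.
Then 0.031999 × 0.200000 ≈ 0.00640 g.

0.00640 g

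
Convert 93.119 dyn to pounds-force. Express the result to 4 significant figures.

0.0002093 pounds-force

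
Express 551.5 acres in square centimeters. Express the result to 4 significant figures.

1 acre = 4.04686 × 10^7 cm².
Then 551.5 × 4.04686 × 10^7 ≈ 2.232 × 10^10 cm².

2.232 × 10^10 square centimeters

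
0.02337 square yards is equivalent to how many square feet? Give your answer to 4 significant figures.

1 yd² = 9.00000 ft².
Thus 0.02337 × 9.00000 ≈ 0.2103 ft².

0.2103 square feet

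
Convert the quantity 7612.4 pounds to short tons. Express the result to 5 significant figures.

1 pound = 0.000500000 short tons.
So 7612.4 × 0.000500000 ≈ 3.8062 short ton.

3.8062 short tons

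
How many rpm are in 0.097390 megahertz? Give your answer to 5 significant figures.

5.8434e+6 revolutions per minute

1 MHz = 6.00000e+7 rpm.
So 0.097390 × 6.00000e+7 ≈ 5.8434e+6 rpm.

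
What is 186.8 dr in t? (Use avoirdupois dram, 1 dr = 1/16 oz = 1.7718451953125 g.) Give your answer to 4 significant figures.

1 dram = 1.77185 × 10^-6 t.
Then 186.8 × 1.77185 × 10^-6 ≈ 0.0003310 t.

0.0003310 metric tons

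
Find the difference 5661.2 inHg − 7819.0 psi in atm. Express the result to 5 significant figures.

5661.2 inHg = 189.203 atm and 7819.0 psi = 532.051 atm.
189.203 − 532.051 ≈ -342.85 atm.

-342.85 atm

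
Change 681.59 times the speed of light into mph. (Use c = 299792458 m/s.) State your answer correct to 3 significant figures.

1 c = 6.70617e+8 miles per hour.
681.59 × 6.70617e+8 ≈ 4.57e+11 mph.

4.57e+11 miles per hour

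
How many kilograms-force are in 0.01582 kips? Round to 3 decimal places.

7.176 kgf

1 kip = 453.592 kgf.
So 0.01582 × 453.592 ≈ 7.176 kgf.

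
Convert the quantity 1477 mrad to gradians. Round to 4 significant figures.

94.03 gradians

1 milliradian = 0.0636620 grad.
Thus 1477 × 0.0636620 ≈ 94.03 grad.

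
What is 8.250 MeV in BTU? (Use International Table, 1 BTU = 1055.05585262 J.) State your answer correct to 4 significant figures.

1 megaelectronvolt = 1.51857 × 10^-16 British thermal units.
8.250 × 1.51857 × 10^-16 ≈ 1.253 × 10^-15 BTU.

1.253 × 10^-15 BTU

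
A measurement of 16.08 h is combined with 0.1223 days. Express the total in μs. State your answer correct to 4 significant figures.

16.08 h = 5.78880 × 10^10 μs and 0.1223 d = 1.05667 × 10^10 μs.
5.78880 × 10^10 + 1.05667 × 10^10 ≈ 6.845 × 10^10 μs.

6.845 × 10^10 μs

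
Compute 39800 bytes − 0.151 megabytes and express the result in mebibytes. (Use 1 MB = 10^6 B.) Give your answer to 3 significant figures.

39800 B = 0.0379562 MiB and 0.151 MB = 0.144005 MiB.
0.0379562 − 0.144005 ≈ -0.106 MiB.

-0.106 MiB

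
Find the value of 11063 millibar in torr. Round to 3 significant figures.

8300 torr

1 mbar = 0.750062 torr.
Then 11063 × 0.750062 ≈ 8300 torr.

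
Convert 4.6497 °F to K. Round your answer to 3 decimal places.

257.955 kelvins

K = (°F + 459.67) × 5/9.
Applying the formula gives 257.955 K.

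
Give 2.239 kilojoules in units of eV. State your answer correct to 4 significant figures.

1.397 × 10^22 electronvolts

1 kJ = 6.24151 × 10^21 eV.
So 2.239 × 6.24151 × 10^21 ≈ 1.397 × 10^22 eV.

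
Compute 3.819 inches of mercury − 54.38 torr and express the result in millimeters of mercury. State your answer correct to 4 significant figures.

3.819 inHg = 97.0026 mmHg and 54.38 torr = 54.3800 mmHg.
97.0026 − 54.3800 ≈ 42.62 mmHg.

42.62 millimeters of mercury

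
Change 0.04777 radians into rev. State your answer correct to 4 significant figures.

0.007603 revolutions

1 rad = 0.159155 rev.
Then 0.04777 × 0.159155 ≈ 0.007603 rev.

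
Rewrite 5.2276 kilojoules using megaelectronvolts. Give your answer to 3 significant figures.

3.26e+16 MeV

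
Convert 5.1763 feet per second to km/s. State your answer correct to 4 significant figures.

0.001578 kilometers per second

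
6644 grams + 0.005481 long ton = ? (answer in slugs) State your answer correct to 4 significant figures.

0.8369 slugs

6644 g = 0.455259 slug and 0.005481 long ton = 0.381595 slug.
0.455259 + 0.381595 ≈ 0.8369 slug.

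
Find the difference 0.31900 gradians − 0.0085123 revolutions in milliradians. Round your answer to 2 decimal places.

-48.47 milliradians

0.31900 grad = 5.01084 mrad and 0.0085123 rev = 53.4844 mrad.
5.01084 − 53.4844 ≈ -48.47 mrad.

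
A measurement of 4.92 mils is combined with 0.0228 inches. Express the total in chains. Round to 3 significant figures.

4.92 mil = 6.21212e-6 chain and 0.0228 in = 2.87879e-5 chain.
6.21212e-6 + 2.87879e-5 ≈ 3.50e-5 chain.

3.50e-5 chain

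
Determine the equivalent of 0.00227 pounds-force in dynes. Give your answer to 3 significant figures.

1 lbf = 444822 dynes.
0.00227 × 444822 ≈ 1010 dyn.

1010 dynes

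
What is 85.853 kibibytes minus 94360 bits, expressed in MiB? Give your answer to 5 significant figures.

0.072592 mebibytes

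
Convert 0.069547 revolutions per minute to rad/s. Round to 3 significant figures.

0.00728 rad/s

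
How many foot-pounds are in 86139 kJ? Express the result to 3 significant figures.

6.35e+7 ft·lbf

1 kJ = 737.562 ft·lbf.
Thus 86139 × 737.562 ≈ 6.35e+7 ft·lbf.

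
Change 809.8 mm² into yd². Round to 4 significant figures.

0.0009685 square yards

1 mm² = 1.19599e-6 square yards.
809.8 × 1.19599e-6 ≈ 0.0009685 yd².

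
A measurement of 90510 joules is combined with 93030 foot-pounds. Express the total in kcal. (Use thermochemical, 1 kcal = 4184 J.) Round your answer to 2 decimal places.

90510 J = 21.6324 kcal and 93030 ft·lbf = 30.1462 kcal.
21.6324 + 30.1462 ≈ 51.78 kcal.

51.78 kcal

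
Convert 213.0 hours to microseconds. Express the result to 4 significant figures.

1 hour = 3.60000 × 10^9 microseconds.
So 213.0 × 3.60000 × 10^9 ≈ 7.668 × 10^11 μs.

7.668 × 10^11 microseconds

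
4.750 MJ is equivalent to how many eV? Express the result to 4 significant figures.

1 MJ = 6.24151e+24 eV.
So 4.750 × 6.24151e+24 ≈ 2.965e+25 eV.

2.965e+25 electronvolts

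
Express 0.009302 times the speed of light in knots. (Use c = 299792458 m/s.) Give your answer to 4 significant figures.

1 speed of light = 5.82750 × 10^8 kn.
Then 0.009302 × 5.82750 × 10^8 ≈ 5.421 × 10^6 kn.

5.421 × 10^6 kn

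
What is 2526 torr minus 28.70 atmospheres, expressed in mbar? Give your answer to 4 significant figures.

2526 torr = 3367.72 mbar and 28.70 atm = 29080.3 mbar.
3367.72 − 29080.3 ≈ -25710 mbar.

-25710 mbar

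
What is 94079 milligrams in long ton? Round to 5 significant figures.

9.2593e-5 long ton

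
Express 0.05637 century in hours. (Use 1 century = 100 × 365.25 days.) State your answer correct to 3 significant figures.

49400 hours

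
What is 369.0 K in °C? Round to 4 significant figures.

95.85 degrees Celsius

K = °C + 273.15.
Applying the formula gives 95.85 °C.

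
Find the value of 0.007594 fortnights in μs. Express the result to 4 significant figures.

9.186e+9 μs

1 fortnight = 1.20960e+12 μs.
0.007594 × 1.20960e+12 ≈ 9.186e+9 μs.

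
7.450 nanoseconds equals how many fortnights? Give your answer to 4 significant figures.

6.159 × 10^-15 fortnights

1 nanosecond = 8.26720 × 10^-16 fortnight.
Thus 7.450 × 8.26720 × 10^-16 ≈ 6.159 × 10^-15 fortnight.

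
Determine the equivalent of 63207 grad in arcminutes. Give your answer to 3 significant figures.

3.41e+6 arcminutes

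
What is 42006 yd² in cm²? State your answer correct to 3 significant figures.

3.51e+8 cm²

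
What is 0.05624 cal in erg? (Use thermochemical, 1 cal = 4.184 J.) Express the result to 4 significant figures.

2.353 × 10^6 ergs

1 cal = 4.18400 × 10^7 erg.
Then 0.05624 × 4.18400 × 10^7 ≈ 2.353 × 10^6 erg.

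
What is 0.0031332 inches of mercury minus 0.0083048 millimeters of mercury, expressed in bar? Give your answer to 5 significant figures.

0.0031332 inHg = 0.000106102 bar and 0.0083048 mmHg = 1.10722e-5 bar.
0.000106102 − 1.10722e-5 ≈ 9.5030e-5 bar.

9.5030e-5 bar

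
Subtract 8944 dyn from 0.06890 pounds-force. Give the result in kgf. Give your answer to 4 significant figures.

0.06890 lbf = 0.0312525 kgf and 8944 dyn = 0.00912034 kgf.
0.0312525 − 0.00912034 ≈ 0.02213 kgf.

0.02213 kilograms-force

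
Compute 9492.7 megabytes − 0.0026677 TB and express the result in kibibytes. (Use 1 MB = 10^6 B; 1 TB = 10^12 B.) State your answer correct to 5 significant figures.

6.6650 × 10^6 kibibytes

9492.7 MB = 9.27021 × 10^6 KiB and 0.0026677 TB = 2.60518 × 10^6 KiB.
9.27021 × 10^6 − 2.60518 × 10^6 ≈ 6.6650 × 10^6 KiB.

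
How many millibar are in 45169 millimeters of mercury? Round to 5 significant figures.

60220 mbar

1 millimeter of mercury = 1.33322 mbar.
Thus 45169 × 1.33322 ≈ 60220 mbar.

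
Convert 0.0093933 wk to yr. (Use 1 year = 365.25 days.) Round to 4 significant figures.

0.0001800 years

1 week = 0.0191650 years.
Then 0.0093933 × 0.0191650 ≈ 0.0001800 yr.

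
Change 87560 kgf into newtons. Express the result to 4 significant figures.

858700 N

1 kilogram-force = 9.80665 N.
So 87560 × 9.80665 ≈ 858700 N.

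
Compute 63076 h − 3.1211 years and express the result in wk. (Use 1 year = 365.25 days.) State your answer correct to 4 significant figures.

63076 h = 375.452 wk and 3.1211 yr = 162.855 wk.
375.452 − 162.855 ≈ 212.6 wk.

212.6 weeks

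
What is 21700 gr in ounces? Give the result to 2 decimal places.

1 grain = 0.00228571 oz.
21700 × 0.00228571 ≈ 49.60 oz.

49.60 ounces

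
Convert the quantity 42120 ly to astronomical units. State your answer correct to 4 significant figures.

1 ly = 63241.1 astronomical units.
Thus 42120 × 63241.1 ≈ 2.664 × 10^9 au.

2.664 × 10^9 astronomical units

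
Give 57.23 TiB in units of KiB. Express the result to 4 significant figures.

6.145e+10 kibibytes

1 TiB = 1.07374e+9 KiB.
So 57.23 × 1.07374e+9 ≈ 6.145e+10 KiB.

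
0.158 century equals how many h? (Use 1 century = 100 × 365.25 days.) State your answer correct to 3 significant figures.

1 century = 876600 h.
Then 0.158 × 876600 ≈ 139000 h.

139000 hours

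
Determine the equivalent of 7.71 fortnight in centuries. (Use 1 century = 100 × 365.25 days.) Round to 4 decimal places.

1 fortnight = 0.000383299 centuries.
So 7.71 × 0.000383299 ≈ 0.0030 century.

0.0030 century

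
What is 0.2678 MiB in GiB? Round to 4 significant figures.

0.0002615 GiB

1 MiB = 0.0009765625 GiB.
So 0.2678 × 0.0009765625 ≈ 0.0002615 GiB.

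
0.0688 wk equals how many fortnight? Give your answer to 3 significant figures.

0.0344 fortnight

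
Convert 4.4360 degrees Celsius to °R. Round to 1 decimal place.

499.7 °R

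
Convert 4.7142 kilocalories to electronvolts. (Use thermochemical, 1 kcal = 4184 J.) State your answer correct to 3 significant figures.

1.23 × 10^23 electronvolts

1 kilocalorie = 2.61145 × 10^22 eV.
Then 4.7142 × 2.61145 × 10^22 ≈ 1.23 × 10^23 eV.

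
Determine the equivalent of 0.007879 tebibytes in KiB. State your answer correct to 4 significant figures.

8.460e+6 kibibytes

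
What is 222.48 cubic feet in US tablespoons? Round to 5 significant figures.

1 cubic foot = 1915.01 US tablespoons.
So 222.48 × 1915.01 ≈ 426050 US tbsp.

426050 US tablespoons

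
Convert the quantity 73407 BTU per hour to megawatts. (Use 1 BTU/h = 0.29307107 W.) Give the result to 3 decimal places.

0.022 MW

1 BTU per hour = 2.93071e-7 MW.
73407 × 2.93071e-7 ≈ 0.022 MW.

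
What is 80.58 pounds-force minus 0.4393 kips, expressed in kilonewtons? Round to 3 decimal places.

80.58 lbf = 0.358438 kN and 0.4393 kip = 1.95410 kN.
0.358438 − 1.95410 ≈ -1.596 kN.

-1.596 kN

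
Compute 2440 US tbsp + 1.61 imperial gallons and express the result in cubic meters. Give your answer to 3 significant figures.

0.0434 m³

2440 US tbsp = 0.0360797 m³ and 1.61 imp gal = 0.00731920 m³.
0.0360797 + 0.00731920 ≈ 0.0434 m³.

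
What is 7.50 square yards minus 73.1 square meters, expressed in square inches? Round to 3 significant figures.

-104000 square inches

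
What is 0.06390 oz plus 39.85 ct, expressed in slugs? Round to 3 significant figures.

0.000670 slug

0.06390 oz = 0.000124130 slug and 39.85 ct = 0.000546118 slug.
0.000124130 + 0.000546118 ≈ 0.000670 slug.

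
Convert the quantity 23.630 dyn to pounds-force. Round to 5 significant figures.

5.3122e-5 lbf

1 dyne = 2.24809e-6 lbf.
Then 23.630 × 2.24809e-6 ≈ 5.3122e-5 lbf.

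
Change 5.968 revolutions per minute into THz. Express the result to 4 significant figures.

1 revolution per minute = 1.66667e-14 THz.
Thus 5.968 × 1.66667e-14 ≈ 9.947e-14 THz.

9.947e-14 THz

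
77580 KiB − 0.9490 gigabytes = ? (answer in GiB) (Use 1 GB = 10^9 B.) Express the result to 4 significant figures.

-0.8098 GiB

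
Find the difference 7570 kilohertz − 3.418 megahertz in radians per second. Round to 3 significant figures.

2.61 × 10^7 rad/s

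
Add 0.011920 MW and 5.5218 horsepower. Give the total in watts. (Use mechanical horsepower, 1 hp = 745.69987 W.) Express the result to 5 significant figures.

0.011920 MW = 11920.0 W and 5.5218 hp = 4117.61 W.
11920.0 + 4117.61 ≈ 16038 W.

16038 watts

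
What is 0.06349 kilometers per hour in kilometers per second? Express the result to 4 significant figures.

1.764e-5 km/s

1 km/h = 0.000277778 kilometers per second.
Thus 0.06349 × 0.000277778 ≈ 1.764e-5 km/s.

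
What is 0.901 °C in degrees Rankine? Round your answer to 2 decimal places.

°R = (°C + 273.15) × 9/5.
Applying the formula gives 493.29 °R.

493.29 degrees Rankine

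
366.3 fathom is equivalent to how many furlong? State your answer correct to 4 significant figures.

1 fathom = 0.00909091 furlong.
366.3 × 0.00909091 ≈ 3.330 furlong.

3.330 furlong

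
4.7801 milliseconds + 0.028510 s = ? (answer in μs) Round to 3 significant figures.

4.7801 ms = 4780.10 μs and 0.028510 s = 28510.0 μs.
4780.10 + 28510.0 ≈ 33300 μs.

33300 μs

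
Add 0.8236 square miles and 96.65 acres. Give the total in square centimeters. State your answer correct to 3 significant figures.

2.52 × 10^10 cm²

0.8236 mi² = 2.13311 × 10^10 cm² and 96.65 acre = 3.91129 × 10^9 cm².
2.13311 × 10^10 + 3.91129 × 10^9 ≈ 2.52 × 10^10 cm².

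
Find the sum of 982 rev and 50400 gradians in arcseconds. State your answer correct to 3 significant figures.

982 rev = 1.27267e+9 arcsec and 50400 grad = 1.63296e+8 arcsec.
1.27267e+9 + 1.63296e+8 ≈ 1.44e+9 arcsec.

1.44e+9 arcseconds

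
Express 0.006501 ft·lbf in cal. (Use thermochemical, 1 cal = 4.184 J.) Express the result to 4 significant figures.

0.002107 calories

1 foot-pound = 0.324048 cal.
Thus 0.006501 × 0.324048 ≈ 0.002107 cal.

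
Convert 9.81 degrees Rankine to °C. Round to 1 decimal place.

-267.7 degrees Celsius

°R = (°C + 273.15) × 9/5.
Applying the formula gives -267.7 °C.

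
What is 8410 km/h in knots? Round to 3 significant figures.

4540 knots

1 km/h = 0.539957 kn.
So 8410 × 0.539957 ≈ 4540 kn.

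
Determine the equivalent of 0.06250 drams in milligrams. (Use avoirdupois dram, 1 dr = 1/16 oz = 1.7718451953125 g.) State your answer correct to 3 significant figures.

111 mg

1 dram = 1771.85 mg.
Thus 0.06250 × 1771.85 ≈ 111 mg.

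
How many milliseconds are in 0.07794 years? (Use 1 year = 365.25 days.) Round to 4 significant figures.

2.460e+9 ms

1 yr = 3.15576e+10 ms.
Thus 0.07794 × 3.15576e+10 ≈ 2.460e+9 ms.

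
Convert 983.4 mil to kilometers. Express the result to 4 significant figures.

1 mil = 2.54000 × 10^-8 kilometers.
983.4 × 2.54000 × 10^-8 ≈ 2.498 × 10^-5 km.

2.498 × 10^-5 km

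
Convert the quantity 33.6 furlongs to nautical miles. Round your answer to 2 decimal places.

3.65 nautical miles

1 furlong = 0.108622 nmi.
33.6 × 0.108622 ≈ 3.65 nmi.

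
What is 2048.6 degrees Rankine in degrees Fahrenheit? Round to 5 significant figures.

1588.9 degrees Fahrenheit

°R = °F + 459.67.
Applying the formula gives 1588.9 °F.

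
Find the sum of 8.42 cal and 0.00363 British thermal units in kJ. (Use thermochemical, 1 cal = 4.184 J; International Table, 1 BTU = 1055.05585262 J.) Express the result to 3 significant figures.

0.0391 kilojoules

8.42 cal = 0.0352293 kJ and 0.00363 BTU = 0.00382985 kJ.
0.0352293 + 0.00382985 ≈ 0.0391 kJ.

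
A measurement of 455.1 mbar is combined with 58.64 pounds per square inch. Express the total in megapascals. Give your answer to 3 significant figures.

455.1 mbar = 0.0455100 MPa and 58.64 psi = 0.404309 MPa.
0.0455100 + 0.404309 ≈ 0.450 MPa.

0.450 MPa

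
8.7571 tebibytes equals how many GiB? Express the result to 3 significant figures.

8970 GiB

1 tebibyte = 1024.00 GiB.
Then 8.7571 × 1024.00 ≈ 8970 GiB.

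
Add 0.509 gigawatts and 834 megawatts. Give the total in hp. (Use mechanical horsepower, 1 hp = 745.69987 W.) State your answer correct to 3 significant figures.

0.509 GW = 682580 hp and 834 MW = 1.11841 × 10^6 hp.
682580 + 1.11841 × 10^6 ≈ 1.80 × 10^6 hp.

1.80 × 10^6 horsepower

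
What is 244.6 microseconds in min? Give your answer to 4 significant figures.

4.077e-6 minutes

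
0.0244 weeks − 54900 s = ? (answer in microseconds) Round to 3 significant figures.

-4.01e+10 microseconds

0.0244 wk = 1.47571e+10 μs and 54900 s = 5.49000e+10 μs.
1.47571e+10 − 5.49000e+10 ≈ -4.01e+10 μs.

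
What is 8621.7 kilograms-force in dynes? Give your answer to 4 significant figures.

1 kilogram-force = 980665 dyn.
8621.7 × 980665 ≈ 8.455e+9 dyn.

8.455e+9 dyn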